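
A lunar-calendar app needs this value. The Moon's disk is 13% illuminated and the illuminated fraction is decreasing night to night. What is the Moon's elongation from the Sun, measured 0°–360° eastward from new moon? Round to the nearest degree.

318°

From f = (1 − cos θ)/2: cos θ = 1 − 2×0.13 = 0.740; arccos → 42.3°.
Since the Moon is past full (waning), take the reflex angle: θ = 360° − 42.3° = 317.7°.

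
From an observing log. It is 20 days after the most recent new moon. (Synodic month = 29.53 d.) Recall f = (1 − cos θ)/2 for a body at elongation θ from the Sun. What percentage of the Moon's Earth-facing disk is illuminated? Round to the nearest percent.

The Moon has covered 20/29.53 of its cycle, so θ ≈ 360° × 20/29.53 = 243.8°.
cos 243.8° = (-0.441), so f = (1 − (-0.441))/2 = 0.721, so 72%.

72%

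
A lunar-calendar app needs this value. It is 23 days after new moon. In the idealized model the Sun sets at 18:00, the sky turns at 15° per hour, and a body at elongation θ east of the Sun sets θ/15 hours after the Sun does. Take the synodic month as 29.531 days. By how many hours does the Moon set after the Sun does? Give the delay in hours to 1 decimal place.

Phase angle: θ = 360°·(23 d)/(29.531 d) = 280.4°.
Delay after the Sun = 280.4° / (15°/h) ≈ 18.69 h.
So the Moon sets 18.69 h after the Sun.

18.7 h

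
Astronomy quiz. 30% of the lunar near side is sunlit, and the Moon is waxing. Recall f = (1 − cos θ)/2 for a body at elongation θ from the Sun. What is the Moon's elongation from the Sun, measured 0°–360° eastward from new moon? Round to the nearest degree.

66°

Invert f = (1 − cos θ)/2 to get cos θ = 1 − 2(0.30) = 0.400, hence θ₀ = arccos 0.400 = 66.4°.
The Moon is waxing (0°–180°), so θ = 66.4° directly.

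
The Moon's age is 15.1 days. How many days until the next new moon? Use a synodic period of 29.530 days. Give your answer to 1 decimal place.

14.4 days

The next new moon completes the synodic month: 29.530 − 15.1 = 14.430 days.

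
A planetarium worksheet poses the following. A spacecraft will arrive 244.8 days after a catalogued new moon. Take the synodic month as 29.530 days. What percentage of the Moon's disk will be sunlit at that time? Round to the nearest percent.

244.8 d spans 8 complete synodic months (8 × 29.530 = 236.24 d) plus 8.56 d.
Phase angle: θ = 360°·(8.56 d)/(29.530 d) = 104.4°.
cos 104.4° = (-0.248), so f = (1 − (-0.248))/2 = 0.624, so 62%.

62%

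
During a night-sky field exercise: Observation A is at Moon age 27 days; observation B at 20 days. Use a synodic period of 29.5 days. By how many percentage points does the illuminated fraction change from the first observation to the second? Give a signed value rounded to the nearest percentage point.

+65 pp

θ₁ = 360° × 27/29.5 = 329.5°, f₁ = (1 − cos θ₁)/2 = 0.069.
θ₂ = 360° × 20/29.5 = 244.1°, f₂ = (1 − cos θ₂)/2 = 0.719.
Change = f₂ − f₁ = +0.649 → +65 percentage points.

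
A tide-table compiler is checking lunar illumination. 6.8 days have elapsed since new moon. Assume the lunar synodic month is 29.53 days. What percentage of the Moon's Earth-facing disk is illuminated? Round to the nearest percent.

The Moon has covered 6.8/29.53 of its cycle, so θ ≈ 360° × 6.8/29.53 = 82.9°.
With cos θ = 0.124, the lit fraction is (1 − 0.124)/2 ≈ 0.438, so 44%.

44%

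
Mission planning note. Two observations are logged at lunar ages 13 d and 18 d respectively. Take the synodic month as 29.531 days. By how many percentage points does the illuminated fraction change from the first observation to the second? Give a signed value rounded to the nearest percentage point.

θ₁ = 360° × 13/29.531 = 158.5°, f₁ = (1 − cos θ₁)/2 = 0.965.
θ₂ = 360° × 18/29.531 = 219.4°, f₂ = (1 − cos θ₂)/2 = 0.886.
Change = f₂ − f₁ = -0.079 → -8 percentage points.

-8 percentage points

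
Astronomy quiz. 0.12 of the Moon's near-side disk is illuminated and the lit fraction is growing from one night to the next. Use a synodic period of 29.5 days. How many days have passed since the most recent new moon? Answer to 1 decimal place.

cos θ = 1 − 2f = 0.760, giving a principal value of 40.5°.
The Moon is waxing (0°–180°), so θ = 40.5° directly.
At 360°/29.5 d per day, 40.5° corresponds to 3.32 days.

3.3 days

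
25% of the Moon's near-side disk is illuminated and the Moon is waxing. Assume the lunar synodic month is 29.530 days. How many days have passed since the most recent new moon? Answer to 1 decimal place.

Invert f = (1 − cos θ)/2 to get cos θ = 1 − 2(0.25) = 0.500, hence θ₀ = arccos 0.500 = 60.0°.
Waxing ⇒ before full, so θ = 60.0°.
At 360°/29.530 d per day, 60.0° corresponds to 4.92 days.

4.9 days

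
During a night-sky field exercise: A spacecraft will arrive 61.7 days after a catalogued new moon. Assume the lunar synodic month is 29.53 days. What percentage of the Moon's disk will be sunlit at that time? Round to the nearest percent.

8%

61.7 d spans 2 complete synodic months (2 × 29.53 = 59.06 d) plus 2.64 d.
The Moon has covered 2.64/29.53 of its cycle, so θ ≈ 360° × 2.64/29.53 = 32.2°.
Illuminated fraction = (1 − cos 32.2°)/2 = (1 − 0.846)/2 ≈ 0.077, so 8%.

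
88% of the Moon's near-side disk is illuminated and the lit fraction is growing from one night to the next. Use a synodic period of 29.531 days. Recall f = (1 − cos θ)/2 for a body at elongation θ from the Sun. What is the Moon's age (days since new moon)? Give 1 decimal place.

cos θ = 1 − 2f = -0.760, giving a principal value of 139.5°.
Waxing ⇒ before full, so θ = 139.5°.
At 360°/29.531 d per day, 139.5° corresponds to 11.44 days.

11.4 days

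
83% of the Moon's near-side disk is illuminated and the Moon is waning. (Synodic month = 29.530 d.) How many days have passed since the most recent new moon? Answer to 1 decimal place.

18.8 days

cos θ = 1 − 2f = -0.660, giving a principal value of 131.3°.
Since the Moon is past full (waning), take the reflex angle: θ = 360° − 131.3° = 228.7°.
That fraction of the synodic month is 228.7/360 × 29.530 d ≈ 18.76 d.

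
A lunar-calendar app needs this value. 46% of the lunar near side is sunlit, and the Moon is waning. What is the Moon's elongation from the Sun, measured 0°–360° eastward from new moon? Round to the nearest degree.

From f = (1 − cos θ)/2: cos θ = 1 − 2×0.46 = 0.080; arccos → 85.4°.
Since the Moon is past full (waning), take the reflex angle: θ = 360° − 85.4° = 274.6°.

275°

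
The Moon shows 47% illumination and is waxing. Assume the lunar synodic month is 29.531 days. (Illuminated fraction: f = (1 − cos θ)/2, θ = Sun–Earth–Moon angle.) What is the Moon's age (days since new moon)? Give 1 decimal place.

Invert f = (1 − cos θ)/2 to get cos θ = 1 − 2(0.47) = 0.060, hence θ₀ = arccos 0.060 = 86.6°.
Before full moon the principal value applies: θ = 86.6°.
That fraction of the synodic month is 86.6/360 × 29.531 d ≈ 7.10 d.

7.1 days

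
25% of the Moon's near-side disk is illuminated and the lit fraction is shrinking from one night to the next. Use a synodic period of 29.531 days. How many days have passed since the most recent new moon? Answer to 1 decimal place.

24.6 days

cos θ = 1 − 2f = 0.500, giving a principal value of 60.0°.
Waning ⇒ past full, so θ = 360° − 60.0° = 300.0°.
Age = 29.531 × 300.0°/360° ≈ 24.61 days.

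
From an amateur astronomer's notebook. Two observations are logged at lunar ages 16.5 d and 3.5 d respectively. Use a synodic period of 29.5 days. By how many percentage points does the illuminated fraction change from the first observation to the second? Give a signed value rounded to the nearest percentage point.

-83 percentage points

First observation: θ = 360°·16.5/29.5 = 201.4°, so f = 0.966.
Second observation: θ = 42.7°, f = 0.133.
Δf = 0.133 − 0.966 = -0.833, i.e. -83 pp.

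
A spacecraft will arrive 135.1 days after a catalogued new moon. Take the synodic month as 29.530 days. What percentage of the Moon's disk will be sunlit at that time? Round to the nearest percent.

95%

Reduce mod P: 135.1 − 4×29.530 = 16.98 d into the current lunation.
Elongation θ = 360° × 16.98/29.530 ≈ 207.0°.
With cos θ = (-0.891), the lit fraction is (1 − (-0.891))/2 ≈ 0.945, so 95%.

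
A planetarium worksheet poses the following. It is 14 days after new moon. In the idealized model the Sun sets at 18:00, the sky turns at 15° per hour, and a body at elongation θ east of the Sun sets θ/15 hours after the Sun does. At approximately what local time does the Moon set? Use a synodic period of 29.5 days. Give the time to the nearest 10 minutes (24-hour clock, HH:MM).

05:20

The Moon has covered 14/29.5 of its cycle, so θ ≈ 360° × 14/29.5 = 170.8°.
At 15° of sky rotation per hour, 170.8° corresponds to a 11.39 h lag.
18:00 + 11.390 h ≈ 05:23 → 05:20 to the nearest ten minutes.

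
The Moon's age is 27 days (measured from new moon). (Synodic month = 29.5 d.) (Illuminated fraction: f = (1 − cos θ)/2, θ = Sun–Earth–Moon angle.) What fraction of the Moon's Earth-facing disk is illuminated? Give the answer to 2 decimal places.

0.07

The Moon has covered 27/29.5 of its cycle, so θ ≈ 360° × 27/29.5 = 329.5°.
cos 329.5° = 0.862, so f = (1 − 0.862)/2 = 0.069.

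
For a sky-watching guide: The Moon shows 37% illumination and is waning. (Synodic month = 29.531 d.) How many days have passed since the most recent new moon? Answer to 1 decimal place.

From f = (1 − cos θ)/2: cos θ = 1 − 2×0.37 = 0.260; arccos → 74.9°.
Since the Moon is past full (waning), take the reflex angle: θ = 360° − 74.9° = 285.1°.
Age = 29.531 × 285.1°/360° ≈ 23.38 days.

23.4 days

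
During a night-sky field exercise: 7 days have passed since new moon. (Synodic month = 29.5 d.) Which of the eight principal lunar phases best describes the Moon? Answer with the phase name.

At 7/29.5 of the cycle, θ ≈ 85° — the first quarter range.

first quarter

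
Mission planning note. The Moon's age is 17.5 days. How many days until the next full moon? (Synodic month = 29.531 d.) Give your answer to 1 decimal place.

26.8 days

Full moon is 0.5 of the way through the cycle: age 0.5 × 29.531 = 14.765 d.
Already past this cycle's full moon; the next is at 14.765 + 29.531 = 44.296 d, so 44.296 − 17.5 = 26.796 days.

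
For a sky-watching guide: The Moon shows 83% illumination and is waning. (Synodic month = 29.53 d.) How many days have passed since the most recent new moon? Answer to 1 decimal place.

18.8 days

Invert f = (1 − cos θ)/2 to get cos θ = 1 − 2(0.83) = -0.660, hence θ₀ = arccos -0.660 = 131.3°.
A waning Moon lies in 180°–360°, so θ = 360° − 131.3° = 228.7°.
That fraction of the synodic month is 228.7/360 × 29.53 d ≈ 18.76 d.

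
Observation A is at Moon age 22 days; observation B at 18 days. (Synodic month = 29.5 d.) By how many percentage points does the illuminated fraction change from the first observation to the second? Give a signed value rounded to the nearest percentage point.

θ₁ = 360° × 22/29.5 = 268.5°, f₁ = (1 − cos θ₁)/2 = 0.513.
θ₂ = 360° × 18/29.5 = 219.7°, f₂ = (1 − cos θ₂)/2 = 0.885.
Change = f₂ − f₁ = +0.372 → +37 percentage points.

+37 pp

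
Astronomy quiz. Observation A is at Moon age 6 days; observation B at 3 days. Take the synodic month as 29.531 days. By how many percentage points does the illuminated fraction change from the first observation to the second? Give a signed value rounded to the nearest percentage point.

-26 percentage points

θ₁ = 360° × 6/29.531 = 73.1°, f₁ = (1 − cos θ₁)/2 = 0.355.
θ₂ = 360° × 3/29.531 = 36.6°, f₂ = (1 − cos θ₂)/2 = 0.098.
Change = f₂ − f₁ = -0.257 → -26 percentage points.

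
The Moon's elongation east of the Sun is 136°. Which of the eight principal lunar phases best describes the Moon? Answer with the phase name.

waxing gibbous

136° lies in the waxing gibbous sector of the 8-phase cycle.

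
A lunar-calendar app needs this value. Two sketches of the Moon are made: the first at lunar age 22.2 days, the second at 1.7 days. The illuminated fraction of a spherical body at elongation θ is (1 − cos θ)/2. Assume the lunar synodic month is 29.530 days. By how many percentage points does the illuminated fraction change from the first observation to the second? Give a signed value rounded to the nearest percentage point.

-46 pp

θ₁ = 360° × 22.2/29.530 = 270.6°, f₁ = (1 − cos θ₁)/2 = 0.494.
θ₂ = 360° × 1.7/29.530 = 20.7°, f₂ = (1 − cos θ₂)/2 = 0.032.
Change = f₂ − f₁ = -0.462 → -46 percentage points.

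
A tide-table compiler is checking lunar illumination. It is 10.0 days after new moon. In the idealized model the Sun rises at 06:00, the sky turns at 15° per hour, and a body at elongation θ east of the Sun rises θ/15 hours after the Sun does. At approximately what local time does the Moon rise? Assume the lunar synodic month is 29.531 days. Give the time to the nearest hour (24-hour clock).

14:00

Phase angle: θ = 360°·(10.0 d)/(29.531 d) = 121.9°.
Delay after the Sun = 121.9° / (15°/h) ≈ 8.13 h.
06:00 + 8.13 h ≈ 14:08 → 14:00 to the nearest hour.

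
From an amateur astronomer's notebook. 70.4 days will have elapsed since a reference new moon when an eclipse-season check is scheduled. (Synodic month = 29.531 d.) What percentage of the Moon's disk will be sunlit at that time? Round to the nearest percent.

87%

70.4/29.531 = 2.384 lunations, so 2 complete cycles and 11.34 d into the next.
Elongation θ = 360° × 11.34/29.531 ≈ 138.2°.
With cos θ = (-0.746), the lit fraction is (1 − (-0.746))/2 ≈ 0.873, so 87%.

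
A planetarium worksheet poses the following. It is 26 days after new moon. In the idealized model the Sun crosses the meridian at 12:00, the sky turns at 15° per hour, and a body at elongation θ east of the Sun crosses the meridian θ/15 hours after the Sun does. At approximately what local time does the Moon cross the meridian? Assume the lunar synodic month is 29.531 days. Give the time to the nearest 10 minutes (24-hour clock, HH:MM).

Elongation θ = 360° × 26/29.531 ≈ 317.0°.
At 15° of sky rotation per hour, 317.0° corresponds to a 21.13 h lag.
12:00 + 21.130 h ≈ 09:08 → 09:10 to the nearest ten minutes.

09:10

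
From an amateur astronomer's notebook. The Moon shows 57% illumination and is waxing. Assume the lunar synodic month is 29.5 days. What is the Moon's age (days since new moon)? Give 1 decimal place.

8.0 days

cos θ = 1 − 2f = -0.140, giving a principal value of 98.0°.
The Moon is waxing (0°–180°), so θ = 98.0° directly.
Age = 29.5 × 98.0°/360° ≈ 8.03 days.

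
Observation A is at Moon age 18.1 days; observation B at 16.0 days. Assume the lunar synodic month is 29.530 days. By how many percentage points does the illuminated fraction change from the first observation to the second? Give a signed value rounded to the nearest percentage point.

θ₁ = 360° × 18.1/29.530 = 220.7°, f₁ = (1 − cos θ₁)/2 = 0.879.
θ₂ = 360° × 16.0/29.530 = 195.1°, f₂ = (1 − cos θ₂)/2 = 0.983.
Change = f₂ − f₁ = +0.104 → +10 percentage points.

+10 percentage points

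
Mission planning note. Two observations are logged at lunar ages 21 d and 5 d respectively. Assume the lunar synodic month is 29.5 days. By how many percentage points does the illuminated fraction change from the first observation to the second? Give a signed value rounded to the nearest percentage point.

First observation: θ = 360°·21/29.5 = 256.3°, so f = 0.619.
Second observation: θ = 61.0°, f = 0.258.
Δf = 0.258 − 0.619 = -0.361, i.e. -36 pp.

-36 pp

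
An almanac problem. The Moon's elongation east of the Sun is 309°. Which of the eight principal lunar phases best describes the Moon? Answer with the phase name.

The waning crescent sector spans roughly 292°–338°; 309° falls inside it.

waning crescent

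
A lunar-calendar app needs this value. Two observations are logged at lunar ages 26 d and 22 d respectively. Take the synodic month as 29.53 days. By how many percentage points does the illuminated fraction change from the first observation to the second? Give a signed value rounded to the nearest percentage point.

θ₁ = 360° × 26/29.53 = 317.0°, f₁ = (1 − cos θ₁)/2 = 0.135.
θ₂ = 360° × 22/29.53 = 268.2°, f₂ = (1 − cos θ₂)/2 = 0.516.
Change = f₂ − f₁ = +0.381 → +38 percentage points.

+38 pp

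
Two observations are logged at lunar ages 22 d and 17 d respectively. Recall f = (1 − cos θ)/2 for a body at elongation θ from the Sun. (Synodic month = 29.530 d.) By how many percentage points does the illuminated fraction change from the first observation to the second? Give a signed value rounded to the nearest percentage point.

+43 pp

First observation: θ = 360°·22/29.530 = 268.2°, so f = 0.516.
Second observation: θ = 207.2°, f = 0.945.
Δf = 0.945 − 0.516 = +0.429, i.e. +43 pp.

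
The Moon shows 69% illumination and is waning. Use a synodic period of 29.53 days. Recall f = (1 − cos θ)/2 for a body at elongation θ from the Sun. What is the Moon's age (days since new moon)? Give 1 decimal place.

Invert f = (1 − cos θ)/2 to get cos θ = 1 − 2(0.69) = -0.380, hence θ₀ = arccos -0.380 = 112.3°.
A waning Moon lies in 180°–360°, so θ = 360° − 112.3° = 247.7°.
That fraction of the synodic month is 247.7/360 × 29.53 d ≈ 20.32 d.

20.3 days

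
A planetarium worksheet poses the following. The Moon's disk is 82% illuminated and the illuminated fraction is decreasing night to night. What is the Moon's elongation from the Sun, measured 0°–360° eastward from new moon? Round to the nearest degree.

cos θ = 1 − 2f = -0.640, giving a principal value of 129.8°.
Since the Moon is past full (waning), take the reflex angle: θ = 360° − 129.8° = 230.2°.

230°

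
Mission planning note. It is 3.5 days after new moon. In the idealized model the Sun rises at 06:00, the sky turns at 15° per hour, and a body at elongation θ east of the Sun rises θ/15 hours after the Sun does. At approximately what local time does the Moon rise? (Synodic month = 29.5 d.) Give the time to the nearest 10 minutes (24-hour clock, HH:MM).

Elongation θ = 360° × 3.5/29.5 ≈ 42.7°.
At 15° of sky rotation per hour, 42.7° corresponds to a 2.85 h lag.
06:00 + 2.847 h ≈ 08:51 → 08:50 to the nearest ten minutes.

08:50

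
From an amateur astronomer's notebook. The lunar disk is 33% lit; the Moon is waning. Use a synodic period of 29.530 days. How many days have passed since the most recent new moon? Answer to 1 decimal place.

From f = (1 − cos θ)/2: cos θ = 1 − 2×0.33 = 0.340; arccos → 70.1°.
Since the Moon is past full (waning), take the reflex angle: θ = 360° − 70.1° = 289.9°.
That fraction of the synodic month is 289.9/360 × 29.530 d ≈ 23.78 d.

23.8 days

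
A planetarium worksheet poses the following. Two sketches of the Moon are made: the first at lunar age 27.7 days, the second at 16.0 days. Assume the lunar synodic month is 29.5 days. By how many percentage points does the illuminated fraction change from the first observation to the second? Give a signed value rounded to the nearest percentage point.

+95 pp

θ₁ = 360° × 27.7/29.5 = 338.0°, f₁ = (1 − cos θ₁)/2 = 0.036.
θ₂ = 360° × 16.0/29.5 = 195.3°, f₂ = (1 − cos θ₂)/2 = 0.982.
Change = f₂ − f₁ = +0.946 → +95 percentage points.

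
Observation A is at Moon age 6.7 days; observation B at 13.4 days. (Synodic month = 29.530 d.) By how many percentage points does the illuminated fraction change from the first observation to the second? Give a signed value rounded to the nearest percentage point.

+55 percentage points

θ₁ = 360° × 6.7/29.530 = 81.7°, f₁ = (1 − cos θ₁)/2 = 0.428.
θ₂ = 360° × 13.4/29.530 = 163.4°, f₂ = (1 − cos θ₂)/2 = 0.979.
Change = f₂ − f₁ = +0.551 → +55 percentage points.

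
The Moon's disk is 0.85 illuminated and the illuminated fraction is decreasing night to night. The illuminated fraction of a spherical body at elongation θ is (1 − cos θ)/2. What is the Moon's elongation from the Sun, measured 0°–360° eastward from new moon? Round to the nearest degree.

226°

cos θ = 1 − 2f = -0.700, giving a principal value of 134.4°.
A waning Moon lies in 180°–360°, so θ = 360° − 134.4° = 225.6°.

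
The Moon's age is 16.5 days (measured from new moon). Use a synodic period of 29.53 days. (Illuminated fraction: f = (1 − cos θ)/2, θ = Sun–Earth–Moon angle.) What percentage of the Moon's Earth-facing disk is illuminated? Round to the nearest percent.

Elongation θ = 360° × 16.5/29.53 ≈ 201.2°.
cos 201.2° = (-0.933), so f = (1 − (-0.933))/2 = 0.966, so 97%.

97%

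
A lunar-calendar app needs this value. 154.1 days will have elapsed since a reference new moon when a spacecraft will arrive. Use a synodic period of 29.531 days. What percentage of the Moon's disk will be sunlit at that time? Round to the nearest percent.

Reduce mod P: 154.1 − 5×29.531 = 6.44 d into the current lunation.
Phase angle: θ = 360°·(6.44 d)/(29.531 d) = 78.6°.
With cos θ = 0.198, the lit fraction is (1 − 0.198)/2 ≈ 0.401, so 40%.

40%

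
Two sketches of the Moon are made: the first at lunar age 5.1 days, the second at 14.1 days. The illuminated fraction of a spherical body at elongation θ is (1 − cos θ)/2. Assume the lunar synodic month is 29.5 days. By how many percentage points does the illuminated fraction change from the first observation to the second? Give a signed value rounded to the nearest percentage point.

θ₁ = 360° × 5.1/29.5 = 62.2°, f₁ = (1 − cos θ₁)/2 = 0.267.
θ₂ = 360° × 14.1/29.5 = 172.1°, f₂ = (1 − cos θ₂)/2 = 0.995.
Change = f₂ − f₁ = +0.728 → +73 percentage points.

+73 pp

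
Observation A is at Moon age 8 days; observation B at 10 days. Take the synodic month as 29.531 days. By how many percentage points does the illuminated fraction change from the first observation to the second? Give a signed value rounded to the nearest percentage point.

+20 pp

θ₁ = 360° × 8/29.531 = 97.5°, f₁ = (1 − cos θ₁)/2 = 0.565.
θ₂ = 360° × 10/29.531 = 121.9°, f₂ = (1 − cos θ₂)/2 = 0.764.
Change = f₂ − f₁ = +0.199 → +20 percentage points.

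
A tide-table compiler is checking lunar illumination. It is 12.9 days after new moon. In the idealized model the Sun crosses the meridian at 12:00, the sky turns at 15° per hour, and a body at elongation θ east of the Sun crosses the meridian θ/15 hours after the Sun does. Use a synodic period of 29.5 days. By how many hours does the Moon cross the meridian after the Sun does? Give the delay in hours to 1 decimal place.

Elongation θ = 360° × 12.9/29.5 ≈ 157.4°.
At 15° of sky rotation per hour, 157.4° corresponds to a 10.49 h lag.
So the Moon crosses the meridian 10.49 h after the Sun.

10.5 h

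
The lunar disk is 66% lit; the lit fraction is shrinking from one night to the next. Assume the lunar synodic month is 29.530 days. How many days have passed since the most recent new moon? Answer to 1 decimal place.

From f = (1 − cos θ)/2: cos θ = 1 − 2×0.66 = -0.320; arccos → 108.7°.
Waning ⇒ past full, so θ = 360° − 108.7° = 251.3°.
Age = 29.530 × 251.3°/360° ≈ 20.62 days.

20.6 days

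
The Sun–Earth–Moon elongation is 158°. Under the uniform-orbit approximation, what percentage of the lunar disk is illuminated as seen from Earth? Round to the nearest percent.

96%

cos 158° = (-0.927), so f = (1 − (-0.927))/2 = 0.964, i.e. 96%.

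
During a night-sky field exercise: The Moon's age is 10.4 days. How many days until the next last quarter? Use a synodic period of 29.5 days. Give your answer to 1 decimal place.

11.7 days

Last quarter occurs at elongation 270°, i.e. at age 29.5 × 270/360 = 22.125 d.
That is 22.125 − 10.4 = 11.725 days ahead.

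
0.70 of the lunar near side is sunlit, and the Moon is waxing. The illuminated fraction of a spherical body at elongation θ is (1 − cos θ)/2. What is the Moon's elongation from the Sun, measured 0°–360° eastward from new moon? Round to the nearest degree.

114°

cos θ = 1 − 2f = -0.400, giving a principal value of 113.6°.
Waxing ⇒ before full, so θ = 113.6°.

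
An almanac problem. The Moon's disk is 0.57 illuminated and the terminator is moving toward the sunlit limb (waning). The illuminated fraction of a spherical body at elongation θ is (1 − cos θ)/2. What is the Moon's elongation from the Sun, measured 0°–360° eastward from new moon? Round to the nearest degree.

Invert f = (1 − cos θ)/2 to get cos θ = 1 − 2(0.57) = -0.140, hence θ₀ = arccos -0.140 = 98.0°.
Waning ⇒ past full, so θ = 360° − 98.0° = 262.0°.

262°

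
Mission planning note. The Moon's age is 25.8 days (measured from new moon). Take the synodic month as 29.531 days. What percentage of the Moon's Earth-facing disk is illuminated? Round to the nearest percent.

The Moon has covered 25.8/29.531 of its cycle, so θ ≈ 360° × 25.8/29.531 = 314.5°.
cos 314.5° = 0.701, so f = (1 − 0.701)/2 = 0.149, so 15%.

15%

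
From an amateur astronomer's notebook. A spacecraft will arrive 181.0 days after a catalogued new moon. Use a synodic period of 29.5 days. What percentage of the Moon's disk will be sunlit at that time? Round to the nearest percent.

181.0 d spans 6 complete synodic months (6 × 29.5 = 177.00 d) plus 4.00 d.
Phase angle: θ = 360°·(4.00 d)/(29.5 d) = 48.8°.
With cos θ = 0.659, the lit fraction is (1 − 0.659)/2 ≈ 0.171, so 17%.

17%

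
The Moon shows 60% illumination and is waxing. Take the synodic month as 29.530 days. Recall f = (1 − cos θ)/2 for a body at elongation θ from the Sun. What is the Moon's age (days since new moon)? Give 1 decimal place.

8.3 days

Invert f = (1 − cos θ)/2 to get cos θ = 1 − 2(0.60) = -0.200, hence θ₀ = arccos -0.200 = 101.5°.
The Moon is waxing (0°–180°), so θ = 101.5° directly.
That fraction of the synodic month is 101.5/360 × 29.530 d ≈ 8.33 d.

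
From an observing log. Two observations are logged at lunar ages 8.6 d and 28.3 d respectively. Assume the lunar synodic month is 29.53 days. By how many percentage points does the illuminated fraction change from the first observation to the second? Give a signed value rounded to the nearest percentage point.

-61 pp

First observation: θ = 360°·8.6/29.53 = 104.8°, so f = 0.628.
Second observation: θ = 345.0°, f = 0.017.
Δf = 0.017 − 0.628 = -0.611, i.e. -61 pp.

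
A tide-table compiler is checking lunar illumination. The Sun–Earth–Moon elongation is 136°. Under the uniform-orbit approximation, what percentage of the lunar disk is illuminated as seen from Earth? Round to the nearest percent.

86%

f = (1 − cos 136°)/2 = (1 − (-0.719))/2 ≈ 0.860, i.e. 86%.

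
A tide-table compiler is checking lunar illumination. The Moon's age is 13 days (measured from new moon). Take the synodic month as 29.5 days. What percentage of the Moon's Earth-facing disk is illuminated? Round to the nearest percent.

97%

Phase angle: θ = 360°·(13 d)/(29.5 d) = 158.6°.
cos 158.6° = (-0.931), so f = (1 − (-0.931))/2 = 0.966, so 97%.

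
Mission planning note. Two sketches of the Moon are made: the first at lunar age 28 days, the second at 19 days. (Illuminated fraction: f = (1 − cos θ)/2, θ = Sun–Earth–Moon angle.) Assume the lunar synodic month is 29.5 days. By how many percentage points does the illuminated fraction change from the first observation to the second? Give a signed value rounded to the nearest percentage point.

θ₁ = 360° × 28/29.5 = 341.7°, f₁ = (1 − cos θ₁)/2 = 0.025.
θ₂ = 360° × 19/29.5 = 231.9°, f₂ = (1 − cos θ₂)/2 = 0.809.
Change = f₂ − f₁ = +0.783 → +78 percentage points.

+78 percentage points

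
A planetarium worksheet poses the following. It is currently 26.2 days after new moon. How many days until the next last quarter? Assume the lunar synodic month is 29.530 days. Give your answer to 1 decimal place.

25.5 days

Last quarter occurs at elongation 270°, i.e. at age 29.530 × 270/360 = 22.148 d.
This lunation's last quarter (22.148 d) has passed, so add one period: 51.678 − 26.2 = 25.478 days.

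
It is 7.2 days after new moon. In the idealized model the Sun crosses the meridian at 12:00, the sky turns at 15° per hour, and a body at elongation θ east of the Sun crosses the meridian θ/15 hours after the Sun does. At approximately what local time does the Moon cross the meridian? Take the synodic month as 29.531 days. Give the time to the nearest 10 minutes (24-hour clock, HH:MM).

The Moon has covered 7.2/29.531 of its cycle, so θ ≈ 360° × 7.2/29.531 = 87.8°.
The Moon trails the Sun by θ/15 = 87.8/15 ≈ 5.85 hours.
12:00 + 5.851 h ≈ 17:51 → 17:50 to the nearest ten minutes.

17:50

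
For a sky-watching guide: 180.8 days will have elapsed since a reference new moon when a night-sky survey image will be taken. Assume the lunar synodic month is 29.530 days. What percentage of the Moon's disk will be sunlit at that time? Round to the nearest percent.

14%

Reduce mod P: 180.8 − 6×29.530 = 3.62 d into the current lunation.
Phase angle: θ = 360°·(3.62 d)/(29.530 d) = 44.1°.
Illuminated fraction = (1 − cos 44.1°)/2 = (1 − 0.718)/2 ≈ 0.141, so 14%.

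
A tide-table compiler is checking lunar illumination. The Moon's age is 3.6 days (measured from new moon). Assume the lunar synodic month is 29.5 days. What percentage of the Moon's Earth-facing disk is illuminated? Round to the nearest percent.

14%

Elongation θ = 360° × 3.6/29.5 ≈ 43.9°.
Illuminated fraction = (1 − cos 43.9°)/2 = (1 − 0.720)/2 ≈ 0.140, so 14%.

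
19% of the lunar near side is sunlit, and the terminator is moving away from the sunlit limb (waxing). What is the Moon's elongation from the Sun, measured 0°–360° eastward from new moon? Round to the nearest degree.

From f = (1 − cos θ)/2: cos θ = 1 − 2×0.19 = 0.620; arccos → 51.7°.
The Moon is waxing (0°–180°), so θ = 51.7° directly.

52°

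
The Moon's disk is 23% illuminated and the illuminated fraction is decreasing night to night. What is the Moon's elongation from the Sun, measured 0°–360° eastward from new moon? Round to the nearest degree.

303°

From f = (1 − cos θ)/2: cos θ = 1 − 2×0.23 = 0.540; arccos → 57.3°.
A waning Moon lies in 180°–360°, so θ = 360° − 57.3° = 302.7°.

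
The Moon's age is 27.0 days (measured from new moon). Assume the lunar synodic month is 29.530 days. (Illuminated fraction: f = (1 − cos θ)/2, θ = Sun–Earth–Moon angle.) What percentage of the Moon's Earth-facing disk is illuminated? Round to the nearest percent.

7%

Elongation θ = 360° × 27.0/29.530 ≈ 329.2°.
With cos θ = 0.859, the lit fraction is (1 − 0.859)/2 ≈ 0.071, so 7%.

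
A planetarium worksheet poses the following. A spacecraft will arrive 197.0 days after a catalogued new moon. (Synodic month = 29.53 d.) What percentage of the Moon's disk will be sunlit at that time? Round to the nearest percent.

74%

197.0 d spans 6 complete synodic months (6 × 29.53 = 177.18 d) plus 19.82 d.
Elongation θ = 360° × 19.82/29.53 ≈ 241.6°.
Illuminated fraction = (1 − cos 241.6°)/2 = (1 − (-0.475))/2 ≈ 0.738, so 74%.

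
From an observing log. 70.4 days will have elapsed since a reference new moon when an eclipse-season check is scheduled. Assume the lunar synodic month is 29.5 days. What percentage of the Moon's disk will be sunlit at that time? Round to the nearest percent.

88%

70.4/29.5 = 2.386 lunations, so 2 complete cycles and 11.40 d into the next.
The Moon has covered 11.40/29.5 of its cycle, so θ ≈ 360° × 11.40/29.5 = 139.1°.
cos 139.1° = (-0.756), so f = (1 − (-0.756))/2 = 0.878, so 88%.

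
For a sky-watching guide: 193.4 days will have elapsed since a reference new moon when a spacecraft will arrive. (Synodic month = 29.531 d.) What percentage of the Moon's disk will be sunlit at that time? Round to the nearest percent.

Reduce mod P: 193.4 − 6×29.531 = 16.21 d into the current lunation.
The Moon has covered 16.21/29.531 of its cycle, so θ ≈ 360° × 16.21/29.531 = 197.7°.
cos 197.7° = (-0.953), so f = (1 − (-0.953))/2 = 0.976, so 98%.

98%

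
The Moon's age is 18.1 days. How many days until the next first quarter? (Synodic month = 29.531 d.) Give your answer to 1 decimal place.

First quarter occurs at elongation 90°, i.e. at age 29.531 × 90/360 = 7.383 d.
This lunation's first quarter (7.383 d) has passed, so add one period: 36.914 − 18.1 = 18.814 days.

18.8 days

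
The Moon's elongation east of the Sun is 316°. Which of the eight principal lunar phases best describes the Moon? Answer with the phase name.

The waning crescent sector spans roughly 292°–338°; 316° falls inside it.

waning crescent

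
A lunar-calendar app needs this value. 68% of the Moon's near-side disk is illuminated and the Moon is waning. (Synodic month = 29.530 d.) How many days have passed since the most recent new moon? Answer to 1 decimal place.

cos θ = 1 − 2f = -0.360, giving a principal value of 111.1°.
A waning Moon lies in 180°–360°, so θ = 360° − 111.1° = 248.9°.
That fraction of the synodic month is 248.9/360 × 29.530 d ≈ 20.42 d.

20.4 days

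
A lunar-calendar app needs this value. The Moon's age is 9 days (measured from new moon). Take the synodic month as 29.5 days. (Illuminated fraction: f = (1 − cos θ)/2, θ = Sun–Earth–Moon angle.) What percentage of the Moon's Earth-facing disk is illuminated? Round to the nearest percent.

67%

Phase angle: θ = 360°·(9 d)/(29.5 d) = 109.8°.
Illuminated fraction = (1 − cos 109.8°)/2 = (1 − (-0.339))/2 ≈ 0.670, so 67%.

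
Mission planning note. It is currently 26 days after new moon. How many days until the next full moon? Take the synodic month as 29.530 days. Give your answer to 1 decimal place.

18.3 days

Full moon occurs at elongation 180°, i.e. at age 29.530 × 180/360 = 14.765 d.
This lunation's full moon (14.765 d) has passed, so add one period: 44.295 − 26 = 18.295 days.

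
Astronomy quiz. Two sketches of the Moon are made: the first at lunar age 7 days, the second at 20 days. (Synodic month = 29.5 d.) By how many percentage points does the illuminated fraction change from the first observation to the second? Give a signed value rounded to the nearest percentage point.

θ₁ = 360° × 7/29.5 = 85.4°, f₁ = (1 − cos θ₁)/2 = 0.460.
θ₂ = 360° × 20/29.5 = 244.1°, f₂ = (1 − cos θ₂)/2 = 0.719.
Change = f₂ − f₁ = +0.259 → +26 percentage points.

+26 percentage points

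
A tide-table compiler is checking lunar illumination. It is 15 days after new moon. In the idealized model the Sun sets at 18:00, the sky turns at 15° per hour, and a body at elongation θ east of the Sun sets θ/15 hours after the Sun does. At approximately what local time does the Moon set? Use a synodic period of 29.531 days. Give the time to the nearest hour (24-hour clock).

06:00

Elongation θ = 360° × 15/29.531 ≈ 182.9°.
At 15° of sky rotation per hour, 182.9° corresponds to a 12.19 h lag.
18:00 + 12.19 h ≈ 06:11 → 06:00 to the nearest hour.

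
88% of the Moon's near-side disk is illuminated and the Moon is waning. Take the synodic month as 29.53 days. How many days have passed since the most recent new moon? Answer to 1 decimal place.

18.1 days

cos θ = 1 − 2f = -0.760, giving a principal value of 139.5°.
Waning ⇒ past full, so θ = 360° − 139.5° = 220.5°.
That fraction of the synodic month is 220.5/360 × 29.53 d ≈ 18.09 d.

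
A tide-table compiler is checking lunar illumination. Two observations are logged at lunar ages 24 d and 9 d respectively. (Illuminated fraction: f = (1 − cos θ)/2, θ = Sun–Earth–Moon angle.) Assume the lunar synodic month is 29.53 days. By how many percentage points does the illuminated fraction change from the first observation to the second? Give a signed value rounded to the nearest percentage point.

+36 pp

θ₁ = 360° × 24/29.53 = 292.6°, f₁ = (1 − cos θ₁)/2 = 0.308.
θ₂ = 360° × 9/29.53 = 109.7°, f₂ = (1 − cos θ₂)/2 = 0.669.
Change = f₂ − f₁ = +0.361 → +36 percentage points.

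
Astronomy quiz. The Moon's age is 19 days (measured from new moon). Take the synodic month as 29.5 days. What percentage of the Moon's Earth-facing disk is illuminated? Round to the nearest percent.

81%

Phase angle: θ = 360°·(19 d)/(29.5 d) = 231.9°.
cos 231.9° = (-0.618), so f = (1 − (-0.618))/2 = 0.809, so 81%.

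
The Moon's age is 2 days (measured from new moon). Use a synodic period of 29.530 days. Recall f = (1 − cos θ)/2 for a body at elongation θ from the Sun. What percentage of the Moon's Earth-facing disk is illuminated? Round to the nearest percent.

The Moon has covered 2/29.530 of its cycle, so θ ≈ 360° × 2/29.530 = 24.4°.
cos 24.4° = 0.911, so f = (1 − 0.911)/2 = 0.045, so 4%.

4%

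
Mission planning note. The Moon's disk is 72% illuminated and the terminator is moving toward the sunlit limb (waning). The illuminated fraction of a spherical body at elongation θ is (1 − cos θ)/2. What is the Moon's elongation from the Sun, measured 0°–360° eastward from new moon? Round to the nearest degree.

From f = (1 − cos θ)/2: cos θ = 1 − 2×0.72 = -0.440; arccos → 116.1°.
Waning ⇒ past full, so θ = 360° − 116.1° = 243.9°.

244°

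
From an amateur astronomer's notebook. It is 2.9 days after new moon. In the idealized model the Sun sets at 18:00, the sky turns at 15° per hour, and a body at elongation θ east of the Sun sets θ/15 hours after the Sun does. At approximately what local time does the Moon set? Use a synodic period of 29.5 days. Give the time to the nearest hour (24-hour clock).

Elongation θ = 360° × 2.9/29.5 ≈ 35.4°.
The Moon trails the Sun by θ/15 = 35.4/15 ≈ 2.36 hours.
18:00 + 2.36 h ≈ 20:22 → 20:00 to the nearest hour.

20:00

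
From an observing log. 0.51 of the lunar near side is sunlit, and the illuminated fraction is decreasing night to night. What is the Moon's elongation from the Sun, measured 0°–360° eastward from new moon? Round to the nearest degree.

269°

From f = (1 − cos θ)/2: cos θ = 1 − 2×0.51 = -0.020; arccos → 91.1°.
Waning ⇒ past full, so θ = 360° − 91.1° = 268.9°.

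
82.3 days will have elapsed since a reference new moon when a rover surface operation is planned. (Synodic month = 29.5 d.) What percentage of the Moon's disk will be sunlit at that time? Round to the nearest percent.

82.3 d spans 2 complete synodic months (2 × 29.5 = 59.00 d) plus 23.30 d.
Elongation θ = 360° × 23.30/29.5 ≈ 284.3°.
With cos θ = 0.248, the lit fraction is (1 − 0.248)/2 ≈ 0.376, so 38%.

38%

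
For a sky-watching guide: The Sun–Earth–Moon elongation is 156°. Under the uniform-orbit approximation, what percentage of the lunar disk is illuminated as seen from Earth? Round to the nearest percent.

Half-versine of 156°: (1 − (-0.914))/2 = 0.957, i.e. 96%.

96%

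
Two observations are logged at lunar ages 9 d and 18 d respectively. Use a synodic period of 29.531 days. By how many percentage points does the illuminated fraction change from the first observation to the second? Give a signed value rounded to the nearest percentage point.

+22 pp

θ₁ = 360° × 9/29.531 = 109.7°, f₁ = (1 − cos θ₁)/2 = 0.669.
θ₂ = 360° × 18/29.531 = 219.4°, f₂ = (1 − cos θ₂)/2 = 0.886.
Change = f₂ − f₁ = +0.218 → +22 percentage points.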